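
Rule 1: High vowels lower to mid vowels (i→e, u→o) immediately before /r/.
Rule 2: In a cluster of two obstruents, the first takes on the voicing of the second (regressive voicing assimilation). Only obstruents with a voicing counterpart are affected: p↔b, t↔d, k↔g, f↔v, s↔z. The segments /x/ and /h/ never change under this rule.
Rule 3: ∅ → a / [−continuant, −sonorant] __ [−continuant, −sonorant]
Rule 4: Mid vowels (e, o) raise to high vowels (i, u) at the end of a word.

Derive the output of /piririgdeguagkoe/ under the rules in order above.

pererigadeguakakoi

Rule 1 (pre-rhotic lowering): /i/ is a high vowel immediately before /r/, so it lowers to [e]. /i/ is a high vowel immediately before /r/, so it lowers to [e]. /piririgdeguagkoe/ → pererigdeguagkoe.
Rule 2 (regressive voicing assimilation): /g/ precedes the voiceless obstruent /k/, so it devoices to [k] by assimilation. /pererigdeguagkoe/ → pererigdeguakkoe.
Rule 3 (stop-cluster a-epenthesis): /g/ and /d/ form a stop–stop cluster, so [a] is inserted between them. /k/ and /k/ form a stop–stop cluster, so [a] is inserted between them. /pererigdeguakkoe/ → pererigadeguakakoe.
Rule 4 (final vowel raising): /e/ is a mid vowel in word-final position, so it raises to [i]. /pererigadeguakakoe/ → pererigadeguakakoi.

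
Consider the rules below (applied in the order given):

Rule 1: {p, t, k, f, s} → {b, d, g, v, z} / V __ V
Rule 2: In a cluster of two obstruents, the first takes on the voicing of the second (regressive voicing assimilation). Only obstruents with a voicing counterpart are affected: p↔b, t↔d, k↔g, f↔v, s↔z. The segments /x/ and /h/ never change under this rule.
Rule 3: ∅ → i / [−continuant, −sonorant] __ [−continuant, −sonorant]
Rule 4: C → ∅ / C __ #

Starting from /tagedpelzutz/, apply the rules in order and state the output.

Rule 1 (intervocalic voicing): no segment meets the environment; /tagedpelzutz/ is unchanged.
Rule 2 (regressive voicing assimilation): /d/ precedes the voiceless obstruent /p/, so it devoices to [t] by assimilation. /t/ precedes the voiced obstruent /z/, so it voices to [d] by assimilation. /tagedpelzutz/ → tagetpelzudz.
Rule 3 (stop-cluster i-epenthesis): /t/ and /p/ form a stop–stop cluster, so [i] is inserted between them. /tagetpelzudz/ → tagetipelzudz.
Rule 4 (final cluster simplification): /z/ is the second consonant of a word-final cluster /dz/, so it deletes. /tagetipelzudz/ → tagetipelzud.

tagetipelzud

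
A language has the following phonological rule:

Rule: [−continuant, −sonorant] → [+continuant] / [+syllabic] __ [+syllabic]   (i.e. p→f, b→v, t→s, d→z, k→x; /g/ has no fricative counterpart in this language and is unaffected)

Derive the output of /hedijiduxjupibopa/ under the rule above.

hezijizuxjufivofa

/d/ is a stop between vowels /e/ and /i/, so it spirantizes to the fricative [z].
/d/ is a stop between vowels /i/ and /u/, so it spirantizes to the fricative [z].
/p/ is a stop between vowels /u/ and /i/, so it spirantizes to the fricative [f].
/b/ is a stop between vowels /i/ and /o/, so it spirantizes to the fricative [v].
/p/ is a stop between vowels /o/ and /a/, so it spirantizes to the fricative [f].
Surface form: [hezijizuxjufivofa].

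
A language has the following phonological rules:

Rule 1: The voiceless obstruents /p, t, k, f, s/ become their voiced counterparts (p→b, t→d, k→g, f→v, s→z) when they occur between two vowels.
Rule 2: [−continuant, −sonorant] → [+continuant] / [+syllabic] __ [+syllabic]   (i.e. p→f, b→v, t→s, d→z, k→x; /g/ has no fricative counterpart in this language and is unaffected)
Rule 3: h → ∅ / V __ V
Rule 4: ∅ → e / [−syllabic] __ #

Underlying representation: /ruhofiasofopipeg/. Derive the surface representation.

Rule 1 (intervocalic voicing): /f/ is a voiceless obstruent between vowels /o/ and /i/, so it voices to [v]. /s/ is a voiceless obstruent between vowels /a/ and /o/, so it voices to [z]. /f/ is a voiceless obstruent between vowels /o/ and /o/, so it voices to [v]. /p/ is a voiceless obstruent between vowels /o/ and /i/, so it voices to [b]. /p/ is a voiceless obstruent between vowels /i/ and /e/, so it voices to [b]. /ruhofiasofopipeg/ → ruhoviazovobibeg.
Rule 2 (intervocalic spirantization): /b/ is a stop between vowels /o/ and /i/, so it spirantizes to the fricative [v]. /b/ is a stop between vowels /i/ and /e/, so it spirantizes to the fricative [v]. /ruhoviazovobibeg/ → ruhoviazovoviveg.
Rule 3 (intervocalic h-deletion): /h/ occurs between vowels /u/ and /o/, so it deletes. /ruhoviazovoviveg/ → ruoviazovoviveg.
Rule 4 (final e-epenthesis): the form ends in the consonant /g/, so [e] is inserted word-finally. /ruoviazovoviveg/ → ruoviazovovivege.

ruoviazovovivege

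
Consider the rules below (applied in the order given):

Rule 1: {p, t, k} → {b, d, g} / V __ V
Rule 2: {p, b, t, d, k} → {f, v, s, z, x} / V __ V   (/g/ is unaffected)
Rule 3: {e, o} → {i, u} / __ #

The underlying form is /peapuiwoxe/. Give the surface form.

Rule 1 (intervocalic voicing): /p/ is a voiceless stop between vowels /a/ and /u/, so it voices to [b]. /peapuiwoxe/ → peabuiwoxe.
Rule 2 (intervocalic spirantization): /b/ is a stop between vowels /a/ and /u/, so it spirantizes to the fricative [v]. /peabuiwoxe/ → peavuiwoxe.
Rule 3 (final vowel raising): /e/ is a mid vowel in word-final position, so it raises to [i]. /peavuiwoxe/ → peavuiwoxi.

peavuiwoxi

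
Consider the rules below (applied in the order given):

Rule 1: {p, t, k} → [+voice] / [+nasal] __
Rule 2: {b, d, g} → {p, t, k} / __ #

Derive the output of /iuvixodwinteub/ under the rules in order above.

iuvixodwindeup

Rule 1 (post-nasal voicing): /t/ is a voiceless stop immediately after the nasal /n/, so it voices to [d]. /iuvixodwinteub/ → iuvixodwindeub.
Rule 2 (final devoicing): /b/ is a voiced stop in word-final position, so it devoices to [p]. /iuvixodwindeub/ → iuvixodwindeup.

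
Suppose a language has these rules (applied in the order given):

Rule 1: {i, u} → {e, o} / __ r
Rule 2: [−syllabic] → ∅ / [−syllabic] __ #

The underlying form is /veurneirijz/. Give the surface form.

veorneerij

Rule 1 (pre-rhotic lowering): /u/ is a high vowel immediately before /r/, so it lowers to [o]. /i/ is a high vowel immediately before /r/, so it lowers to [e]. /veurneirijz/ → veorneerijz.
Rule 2 (final cluster simplification): /z/ is the second consonant of a word-final cluster /jz/, so it deletes. /veorneerijz/ → veorneerij.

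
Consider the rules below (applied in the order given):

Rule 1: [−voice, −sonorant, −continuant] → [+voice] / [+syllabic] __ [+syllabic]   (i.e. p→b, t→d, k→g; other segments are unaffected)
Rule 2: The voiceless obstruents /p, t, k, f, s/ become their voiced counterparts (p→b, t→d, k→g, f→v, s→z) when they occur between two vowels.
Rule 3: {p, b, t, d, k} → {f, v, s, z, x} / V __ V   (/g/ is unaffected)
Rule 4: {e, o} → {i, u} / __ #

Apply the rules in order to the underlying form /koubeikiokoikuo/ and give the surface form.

kouveigiogoiguu

Rule 1 (intervocalic voicing): /k/ is a voiceless stop between vowels /i/ and /i/, so it voices to [g]. /k/ is a voiceless stop between vowels /o/ and /o/, so it voices to [g]. /k/ is a voiceless stop between vowels /i/ and /u/, so it voices to [g]. /koubeikiokoikuo/ → koubeigiogoiguo.
Rule 2 (intervocalic voicing): no segment meets the environment; /koubeigiogoiguo/ is unchanged.
Rule 3 (intervocalic spirantization): /b/ is a stop between vowels /u/ and /e/, so it spirantizes to the fricative [v]. /koubeigiogoiguo/ → kouveigiogoiguo.
Rule 4 (final vowel raising): /o/ is a mid vowel in word-final position, so it raises to [u]. /kouveigiogoiguo/ → kouveigiogoiguu.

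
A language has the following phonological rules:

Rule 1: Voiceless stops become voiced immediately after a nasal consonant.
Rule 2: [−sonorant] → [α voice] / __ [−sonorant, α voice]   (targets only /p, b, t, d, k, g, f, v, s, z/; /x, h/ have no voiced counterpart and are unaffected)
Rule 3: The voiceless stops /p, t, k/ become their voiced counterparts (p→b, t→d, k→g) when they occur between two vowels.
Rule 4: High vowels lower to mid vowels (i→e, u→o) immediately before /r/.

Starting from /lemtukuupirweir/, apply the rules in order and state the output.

Rule 1 (post-nasal voicing): /t/ is a voiceless stop immediately after the nasal /m/, so it voices to [d]. /lemtukuupirweir/ → lemdukuupirweir.
Rule 2 (regressive voicing assimilation): no segment meets the environment; /lemdukuupirweir/ is unchanged.
Rule 3 (intervocalic voicing): /k/ is a voiceless stop between vowels /u/ and /u/, so it voices to [g]. /p/ is a voiceless stop between vowels /u/ and /i/, so it voices to [b]. /lemdukuupirweir/ → lemduguubirweir.
Rule 4 (pre-rhotic lowering): /i/ is a high vowel immediately before /r/, so it lowers to [e]. /i/ is a high vowel immediately before /r/, so it lowers to [e]. /lemduguubirweir/ → lemduguuberweer.

lemduguuberweer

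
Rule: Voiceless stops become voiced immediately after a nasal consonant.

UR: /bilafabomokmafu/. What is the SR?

bilafabomokmafu

No segment of /bilafabomokmafu/ meets the structural description of the rule, so the form surfaces unchanged.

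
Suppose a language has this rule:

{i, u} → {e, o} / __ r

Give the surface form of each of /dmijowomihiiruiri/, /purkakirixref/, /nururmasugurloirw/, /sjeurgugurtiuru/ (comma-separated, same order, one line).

dmijowomihierueri, porkakerixref, norormasugorloerw, sjeorgugortioru

/dmijowomihiiruiri/: /i/ is a high vowel immediately before /r/, so it lowers to [e]. /i/ is a high vowel immediately before /r/, so it lowers to [e]. → [dmijowomihierueri].
/purkakirixref/: /u/ is a high vowel immediately before /r/, so it lowers to [o]. /i/ is a high vowel immediately before /r/, so it lowers to [e]. → [porkakerixref].
/nururmasugurloirw/: /u/ is a high vowel immediately before /r/, so it lowers to [o]. /u/ is a high vowel immediately before /r/, so it lowers to [o]. /u/ is a high vowel immediately before /r/, so it lowers to [o]. /i/ is a high vowel immediately before /r/, so it lowers to [e]. → [norormasugorloerw].
/sjeurgugurtiuru/: /u/ is a high vowel immediately before /r/, so it lowers to [o]. /u/ is a high vowel immediately before /r/, so it lowers to [o]. /u/ is a high vowel immediately before /r/, so it lowers to [o]. → [sjeorgugortioru].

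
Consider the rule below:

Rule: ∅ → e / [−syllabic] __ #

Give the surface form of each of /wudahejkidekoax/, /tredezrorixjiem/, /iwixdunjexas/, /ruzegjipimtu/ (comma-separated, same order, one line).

/wudahejkidekoax/: the form ends in the consonant /x/, so [e] is inserted word-finally. → [wudahejkidekoaxe].
/tredezrorixjiem/: the form ends in the consonant /m/, so [e] is inserted word-finally. → [tredezrorixjieme].
/iwixdunjexas/: the form ends in the consonant /s/, so [e] is inserted word-finally. → [iwixdunjexase].
/ruzegjipimtu/: the rule's environment is not met; surfaces unchanged as [ruzegjipimtu].

wudahejkidekoaxe, tredezrorixjieme, iwixdunjexase, ruzegjipimtu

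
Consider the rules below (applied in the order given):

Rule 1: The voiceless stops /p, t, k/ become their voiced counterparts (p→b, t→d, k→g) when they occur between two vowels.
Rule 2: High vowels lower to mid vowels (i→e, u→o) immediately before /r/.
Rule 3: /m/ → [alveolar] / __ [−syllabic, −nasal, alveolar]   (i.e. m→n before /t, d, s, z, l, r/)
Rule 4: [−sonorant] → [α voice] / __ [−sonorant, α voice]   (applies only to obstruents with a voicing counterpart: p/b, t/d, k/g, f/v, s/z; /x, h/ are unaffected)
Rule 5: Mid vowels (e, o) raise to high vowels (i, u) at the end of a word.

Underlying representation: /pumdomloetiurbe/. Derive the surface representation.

pundonloediorbi

Rule 1 (intervocalic voicing): /t/ is a voiceless stop between vowels /e/ and /i/, so it voices to [d]. /pumdomloetiurbe/ → pumdomloediurbe.
Rule 2 (pre-rhotic lowering): /u/ is a high vowel immediately before /r/, so it lowers to [o]. /pumdomloediurbe/ → pumdomloediorbe.
Rule 3 (nasal place assimilation): /m/ precedes the alveolar consonant /d/, so it assimilates in place to [n]. /m/ precedes the alveolar consonant /l/, so it assimilates in place to [n]. /pumdomloediorbe/ → pundonloediorbe.
Rule 4 (regressive voicing assimilation): no segment meets the environment; /pundonloediorbe/ is unchanged.
Rule 5 (final vowel raising): /e/ is a mid vowel in word-final position, so it raises to [i]. /pundonloediorbe/ → pundonloediorbi.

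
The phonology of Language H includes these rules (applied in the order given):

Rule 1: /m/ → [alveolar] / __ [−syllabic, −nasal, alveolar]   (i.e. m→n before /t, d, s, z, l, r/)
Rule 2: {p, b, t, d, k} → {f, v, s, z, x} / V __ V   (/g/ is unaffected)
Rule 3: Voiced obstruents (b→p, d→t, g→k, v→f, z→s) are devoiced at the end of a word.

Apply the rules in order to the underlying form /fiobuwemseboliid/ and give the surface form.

Rule 1 (nasal place assimilation): /m/ precedes the alveolar consonant /s/, so it assimilates in place to [n]. /fiobuwemseboliid/ → fiobuwenseboliid.
Rule 2 (intervocalic spirantization): /b/ is a stop between vowels /o/ and /u/, so it spirantizes to the fricative [v]. /b/ is a stop between vowels /e/ and /o/, so it spirantizes to the fricative [v]. /fiobuwenseboliid/ → fiovuwensevoliid.
Rule 3 (final devoicing): /d/ is a voiced obstruent in word-final position, so it devoices to [t]. /fiovuwensevoliid/ → fiovuwensevoliit.

fiovuwensevoliit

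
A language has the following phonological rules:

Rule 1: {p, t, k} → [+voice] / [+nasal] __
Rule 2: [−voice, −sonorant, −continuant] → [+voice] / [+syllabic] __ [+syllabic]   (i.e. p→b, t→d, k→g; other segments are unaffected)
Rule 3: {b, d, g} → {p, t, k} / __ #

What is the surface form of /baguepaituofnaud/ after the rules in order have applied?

Rule 1 (post-nasal voicing): no segment meets the environment; /baguepaituofnaud/ is unchanged.
Rule 2 (intervocalic voicing): /p/ is a voiceless stop between vowels /e/ and /a/, so it voices to [b]. /t/ is a voiceless stop between vowels /i/ and /u/, so it voices to [d]. /baguepaituofnaud/ → baguebaiduofnaud.
Rule 3 (final devoicing): /d/ is a voiced stop in word-final position, so it devoices to [t]. /baguebaiduofnaud/ → baguebaiduofnaut.

baguebaiduofnaut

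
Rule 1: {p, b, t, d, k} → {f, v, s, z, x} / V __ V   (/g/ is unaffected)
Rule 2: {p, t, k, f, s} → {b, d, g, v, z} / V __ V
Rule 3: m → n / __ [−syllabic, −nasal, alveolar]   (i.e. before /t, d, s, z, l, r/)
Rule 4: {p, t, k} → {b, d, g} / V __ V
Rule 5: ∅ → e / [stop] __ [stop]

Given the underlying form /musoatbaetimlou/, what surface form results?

muzoatebaezinlou

Rule 1 (intervocalic spirantization): /t/ is a stop between vowels /e/ and /i/, so it spirantizes to the fricative [s]. /musoatbaetimlou/ → musoatbaesimlou.
Rule 2 (intervocalic voicing): /s/ is a voiceless obstruent between vowels /u/ and /o/, so it voices to [z]. /s/ is a voiceless obstruent between vowels /e/ and /i/, so it voices to [z]. /musoatbaesimlou/ → muzoatbaezimlou.
Rule 3 (nasal place assimilation): /m/ precedes the alveolar consonant /l/, so it assimilates in place to [n]. /muzoatbaezimlou/ → muzoatbaezinlou.
Rule 4 (intervocalic voicing): no segment meets the environment; /muzoatbaezinlou/ is unchanged.
Rule 5 (stop-cluster e-epenthesis): /t/ and /b/ form a stop–stop cluster, so [e] is inserted between them. /muzoatbaezinlou/ → muzoatebaezinlou.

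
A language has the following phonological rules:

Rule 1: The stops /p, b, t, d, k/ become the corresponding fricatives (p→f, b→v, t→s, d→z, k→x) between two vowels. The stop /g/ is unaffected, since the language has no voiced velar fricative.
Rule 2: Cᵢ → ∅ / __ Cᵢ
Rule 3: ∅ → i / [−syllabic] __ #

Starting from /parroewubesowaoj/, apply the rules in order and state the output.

Rule 1 (intervocalic spirantization): /b/ is a stop between vowels /u/ and /e/, so it spirantizes to the fricative [v]. /parroewubesowaoj/ → parroewuvesowaoj.
Rule 2 (degemination): /rr/ is a geminate; the first /r/ deletes. /parroewuvesowaoj/ → paroewuvesowaoj.
Rule 3 (final i-epenthesis): the form ends in the consonant /j/, so [i] is inserted word-finally. /paroewuvesowaoj/ → paroewuvesowaoji.

paroewuvesowaoji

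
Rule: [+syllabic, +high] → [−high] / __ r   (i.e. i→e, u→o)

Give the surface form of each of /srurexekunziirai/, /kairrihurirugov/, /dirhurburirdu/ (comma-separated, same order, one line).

/srurexekunziirai/: /u/ is a high vowel immediately before /r/, so it lowers to [o]. /i/ is a high vowel immediately before /r/, so it lowers to [e]. → [srorexekunzierai].
/kairrihurirugov/: /i/ is a high vowel immediately before /r/, so it lowers to [e]. /u/ is a high vowel immediately before /r/, so it lowers to [o]. /i/ is a high vowel immediately before /r/, so it lowers to [e]. → [kaerrihorerugov].
/dirhurburirdu/: /i/ is a high vowel immediately before /r/, so it lowers to [e]. /u/ is a high vowel immediately before /r/, so it lowers to [o]. /u/ is a high vowel immediately before /r/, so it lowers to [o]. /i/ is a high vowel immediately before /r/, so it lowers to [e]. → [derhorborerdu].

srorexekunzierai, kaerrihorerugov, derhorborerdu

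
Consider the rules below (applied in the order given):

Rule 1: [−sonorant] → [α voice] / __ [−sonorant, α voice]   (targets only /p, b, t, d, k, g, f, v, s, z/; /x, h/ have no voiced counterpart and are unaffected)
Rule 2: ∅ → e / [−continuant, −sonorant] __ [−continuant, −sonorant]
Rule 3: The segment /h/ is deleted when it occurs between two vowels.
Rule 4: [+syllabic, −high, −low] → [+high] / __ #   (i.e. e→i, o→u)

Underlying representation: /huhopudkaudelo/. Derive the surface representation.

huoputekaudelu

Rule 1 (regressive voicing assimilation): /d/ precedes the voiceless obstruent /k/, so it devoices to [t] by assimilation. /huhopudkaudelo/ → huhoputkaudelo.
Rule 2 (stop-cluster e-epenthesis): /t/ and /k/ form a stop–stop cluster, so [e] is inserted between them. /huhoputkaudelo/ → huhoputekaudelo.
Rule 3 (intervocalic h-deletion): /h/ occurs between vowels /u/ and /o/, so it deletes. /huhoputekaudelo/ → huoputekaudelo.
Rule 4 (final vowel raising): /o/ is a mid vowel in word-final position, so it raises to [u]. /huoputekaudelo/ → huoputekaudelu.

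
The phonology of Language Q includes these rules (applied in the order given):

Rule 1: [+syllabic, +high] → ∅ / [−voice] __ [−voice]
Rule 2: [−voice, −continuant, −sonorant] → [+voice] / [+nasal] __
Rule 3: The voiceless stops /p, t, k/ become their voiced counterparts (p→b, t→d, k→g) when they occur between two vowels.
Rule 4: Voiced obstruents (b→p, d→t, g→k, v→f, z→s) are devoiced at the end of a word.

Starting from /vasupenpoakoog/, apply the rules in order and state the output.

vaspenboagook

Rule 1 (high vowel syncope): /u/ is a high vowel flanked by voiceless consonants /s/ and /p/, so it deletes. /vasupenpoakoog/ → vaspenpoakoog.
Rule 2 (post-nasal voicing): /p/ is a voiceless stop immediately after the nasal /n/, so it voices to [b]. /vaspenpoakoog/ → vaspenboakoog.
Rule 3 (intervocalic voicing): /k/ is a voiceless stop between vowels /a/ and /o/, so it voices to [g]. /vaspenboakoog/ → vaspenboagoog.
Rule 4 (final devoicing): /g/ is a voiced obstruent in word-final position, so it devoices to [k]. /vaspenboagoog/ → vaspenboagook.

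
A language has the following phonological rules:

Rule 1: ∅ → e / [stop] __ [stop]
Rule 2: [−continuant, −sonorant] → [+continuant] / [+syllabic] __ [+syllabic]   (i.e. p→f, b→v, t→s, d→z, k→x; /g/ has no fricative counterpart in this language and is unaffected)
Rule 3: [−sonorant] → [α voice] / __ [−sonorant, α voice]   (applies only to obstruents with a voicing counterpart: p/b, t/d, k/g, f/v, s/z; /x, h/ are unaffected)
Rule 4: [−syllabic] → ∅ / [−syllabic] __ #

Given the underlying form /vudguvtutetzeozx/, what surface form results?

Rule 1 (stop-cluster e-epenthesis): /d/ and /g/ form a stop–stop cluster, so [e] is inserted between them. /vudguvtutetzeozx/ → vudeguvtutetzeozx.
Rule 2 (intervocalic spirantization): /d/ is a stop between vowels /u/ and /e/, so it spirantizes to the fricative [z]. /t/ is a stop between vowels /u/ and /e/, so it spirantizes to the fricative [s]. /vudeguvtutetzeozx/ → vuzeguvtusetzeozx.
Rule 3 (regressive voicing assimilation): /v/ precedes the voiceless obstruent /t/, so it devoices to [f] by assimilation. /t/ precedes the voiced obstruent /z/, so it voices to [d] by assimilation. /z/ precedes the voiceless obstruent /x/, so it devoices to [s] by assimilation. /vuzeguvtusetzeozx/ → vuzeguftusedzeosx.
Rule 4 (final cluster simplification): /x/ is the second consonant of a word-final cluster /sx/, so it deletes. /vuzeguftusedzeosx/ → vuzeguftusedzeos.

vuzeguftusedzeos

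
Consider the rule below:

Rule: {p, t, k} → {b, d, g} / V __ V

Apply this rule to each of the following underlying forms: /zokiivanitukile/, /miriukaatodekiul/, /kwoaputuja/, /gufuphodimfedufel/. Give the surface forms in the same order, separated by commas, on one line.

zogiivanidugile, miriugaadodegiul, kwoabuduja, gufuphodimfedufel

/zokiivanitukile/: /k/ is a voiceless stop between vowels /o/ and /i/, so it voices to [g]. /t/ is a voiceless stop between vowels /i/ and /u/, so it voices to [d]. /k/ is a voiceless stop between vowels /u/ and /i/, so it voices to [g]. → [zogiivanidugile].
/miriukaatodekiul/: /k/ is a voiceless stop between vowels /u/ and /a/, so it voices to [g]. /t/ is a voiceless stop between vowels /a/ and /o/, so it voices to [d]. /k/ is a voiceless stop between vowels /e/ and /i/, so it voices to [g]. → [miriugaadodegiul].
/kwoaputuja/: /p/ is a voiceless stop between vowels /a/ and /u/, so it voices to [b]. /t/ is a voiceless stop between vowels /u/ and /u/, so it voices to [d]. → [kwoabuduja].
/gufuphodimfedufel/: the rule's environment is not met; surfaces unchanged as [gufuphodimfedufel].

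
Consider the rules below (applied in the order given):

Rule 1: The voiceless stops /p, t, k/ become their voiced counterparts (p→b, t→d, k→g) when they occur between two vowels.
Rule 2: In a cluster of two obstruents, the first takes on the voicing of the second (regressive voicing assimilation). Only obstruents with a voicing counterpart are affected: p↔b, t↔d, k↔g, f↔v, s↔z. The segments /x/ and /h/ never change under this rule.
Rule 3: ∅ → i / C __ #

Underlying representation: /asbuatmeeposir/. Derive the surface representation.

azbuatmeebosiri

Rule 1 (intervocalic voicing): /p/ is a voiceless stop between vowels /e/ and /o/, so it voices to [b]. /asbuatmeeposir/ → asbuatmeebosir.
Rule 2 (regressive voicing assimilation): /s/ precedes the voiced obstruent /b/, so it voices to [z] by assimilation. /asbuatmeebosir/ → azbuatmeebosir.
Rule 3 (final i-epenthesis): the form ends in the consonant /r/, so [i] is inserted word-finally. /azbuatmeebosir/ → azbuatmeebosiri.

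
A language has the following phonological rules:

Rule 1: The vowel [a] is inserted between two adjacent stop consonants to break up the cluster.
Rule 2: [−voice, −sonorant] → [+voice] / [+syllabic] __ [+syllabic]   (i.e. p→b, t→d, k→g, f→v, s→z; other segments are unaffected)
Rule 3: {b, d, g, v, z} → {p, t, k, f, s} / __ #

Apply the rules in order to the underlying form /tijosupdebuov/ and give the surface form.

Rule 1 (stop-cluster a-epenthesis): /p/ and /d/ form a stop–stop cluster, so [a] is inserted between them. /tijosupdebuov/ → tijosupadebuov.
Rule 2 (intervocalic voicing): /s/ is a voiceless obstruent between vowels /o/ and /u/, so it voices to [z]. /p/ is a voiceless obstruent between vowels /u/ and /a/, so it voices to [b]. /tijosupadebuov/ → tijozubadebuov.
Rule 3 (final devoicing): /v/ is a voiced obstruent in word-final position, so it devoices to [f]. /tijozubadebuov/ → tijozubadebuof.

tijozubadebuof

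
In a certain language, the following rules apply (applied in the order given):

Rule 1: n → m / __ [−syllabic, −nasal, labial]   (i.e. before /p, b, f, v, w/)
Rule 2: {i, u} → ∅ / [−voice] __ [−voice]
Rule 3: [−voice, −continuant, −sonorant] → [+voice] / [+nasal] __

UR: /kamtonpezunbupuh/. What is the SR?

Rule 1 (nasal place assimilation): /n/ precedes the labial consonant /p/, so it assimilates in place to [m]. /n/ precedes the labial consonant /b/, so it assimilates in place to [m]. /kamtonpezunbupuh/ → kamtompezumbupuh.
Rule 2 (high vowel syncope): /u/ is a high vowel flanked by voiceless consonants /p/ and /h/, so it deletes. /kamtompezumbupuh/ → kamtompezumbuph.
Rule 3 (post-nasal voicing): /t/ is a voiceless stop immediately after the nasal /m/, so it voices to [d]. /p/ is a voiceless stop immediately after the nasal /m/, so it voices to [b]. /kamtompezumbuph/ → kamdombezumbuph.

kamdombezumbuph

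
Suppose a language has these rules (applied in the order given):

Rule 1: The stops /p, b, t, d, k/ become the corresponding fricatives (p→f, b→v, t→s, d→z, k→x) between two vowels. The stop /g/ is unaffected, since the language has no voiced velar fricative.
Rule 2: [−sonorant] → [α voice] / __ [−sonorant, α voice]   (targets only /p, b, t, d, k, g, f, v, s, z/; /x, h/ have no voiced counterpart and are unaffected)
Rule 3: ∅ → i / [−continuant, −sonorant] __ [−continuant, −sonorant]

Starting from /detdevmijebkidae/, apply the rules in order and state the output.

dedidevmijepikizae

Rule 1 (intervocalic spirantization): /d/ is a stop between vowels /i/ and /a/, so it spirantizes to the fricative [z]. /detdevmijebkidae/ → detdevmijebkizae.
Rule 2 (regressive voicing assimilation): /t/ precedes the voiced obstruent /d/, so it voices to [d] by assimilation. /b/ precedes the voiceless obstruent /k/, so it devoices to [p] by assimilation. /detdevmijebkizae/ → deddevmijepkizae.
Rule 3 (stop-cluster i-epenthesis): /d/ and /d/ form a stop–stop cluster, so [i] is inserted between them. /p/ and /k/ form a stop–stop cluster, so [i] is inserted between them. /deddevmijepkizae/ → dedidevmijepikizae.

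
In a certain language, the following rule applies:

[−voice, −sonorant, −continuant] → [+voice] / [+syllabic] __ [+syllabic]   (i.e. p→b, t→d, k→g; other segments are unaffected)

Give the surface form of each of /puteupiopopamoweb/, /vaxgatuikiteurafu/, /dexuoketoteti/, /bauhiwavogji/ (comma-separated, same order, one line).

pudeubiobobamoweb, vaxgaduigideurafu, dexuogedodedi, bauhiwavogji

/puteupiopopamoweb/: /t/ is a voiceless stop between vowels /u/ and /e/, so it voices to [d]. /p/ is a voiceless stop between vowels /u/ and /i/, so it voices to [b]. /p/ is a voiceless stop between vowels /o/ and /o/, so it voices to [b]. /p/ is a voiceless stop between vowels /o/ and /a/, so it voices to [b]. → [pudeubiobobamoweb].
/vaxgatuikiteurafu/: /t/ is a voiceless stop between vowels /a/ and /u/, so it voices to [d]. /k/ is a voiceless stop between vowels /i/ and /i/, so it voices to [g]. /t/ is a voiceless stop between vowels /i/ and /e/, so it voices to [d]. → [vaxgaduigideurafu].
/dexuoketoteti/: /k/ is a voiceless stop between vowels /o/ and /e/, so it voices to [g]. /t/ is a voiceless stop between vowels /e/ and /o/, so it voices to [d]. /t/ is a voiceless stop between vowels /o/ and /e/, so it voices to [d]. /t/ is a voiceless stop between vowels /e/ and /i/, so it voices to [d]. → [dexuogedodedi].
/bauhiwavogji/: the rule's environment is not met; surfaces unchanged as [bauhiwavogji].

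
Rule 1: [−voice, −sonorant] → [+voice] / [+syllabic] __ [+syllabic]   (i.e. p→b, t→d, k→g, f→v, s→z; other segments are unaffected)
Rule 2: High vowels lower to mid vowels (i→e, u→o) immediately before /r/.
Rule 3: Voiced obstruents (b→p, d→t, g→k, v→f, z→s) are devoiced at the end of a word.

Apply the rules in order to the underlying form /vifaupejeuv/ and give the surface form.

vivaubejeuf

Rule 1 (intervocalic voicing): /f/ is a voiceless obstruent between vowels /i/ and /a/, so it voices to [v]. /p/ is a voiceless obstruent between vowels /u/ and /e/, so it voices to [b]. /vifaupejeuv/ → vivaubejeuv.
Rule 2 (pre-rhotic lowering): no segment meets the environment; /vivaubejeuv/ is unchanged.
Rule 3 (final devoicing): /v/ is a voiced obstruent in word-final position, so it devoices to [f]. /vivaubejeuv/ → vivaubejeuf.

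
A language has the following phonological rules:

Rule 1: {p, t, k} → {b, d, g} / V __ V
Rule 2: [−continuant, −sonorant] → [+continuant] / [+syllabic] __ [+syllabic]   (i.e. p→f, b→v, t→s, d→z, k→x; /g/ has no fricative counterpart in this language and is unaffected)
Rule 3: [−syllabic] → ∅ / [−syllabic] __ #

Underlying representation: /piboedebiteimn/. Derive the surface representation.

Rule 1 (intervocalic voicing): /t/ is a voiceless stop between vowels /i/ and /e/, so it voices to [d]. /piboedebiteimn/ → piboedebideimn.
Rule 2 (intervocalic spirantization): /b/ is a stop between vowels /i/ and /o/, so it spirantizes to the fricative [v]. /d/ is a stop between vowels /e/ and /e/, so it spirantizes to the fricative [z]. /b/ is a stop between vowels /e/ and /i/, so it spirantizes to the fricative [v]. /d/ is a stop between vowels /i/ and /e/, so it spirantizes to the fricative [z]. /piboedebideimn/ → pivoezevizeimn.
Rule 3 (final cluster simplification): /n/ is the second consonant of a word-final cluster /mn/, so it deletes. /pivoezevizeimn/ → pivoezevizeim.

pivoezevizeim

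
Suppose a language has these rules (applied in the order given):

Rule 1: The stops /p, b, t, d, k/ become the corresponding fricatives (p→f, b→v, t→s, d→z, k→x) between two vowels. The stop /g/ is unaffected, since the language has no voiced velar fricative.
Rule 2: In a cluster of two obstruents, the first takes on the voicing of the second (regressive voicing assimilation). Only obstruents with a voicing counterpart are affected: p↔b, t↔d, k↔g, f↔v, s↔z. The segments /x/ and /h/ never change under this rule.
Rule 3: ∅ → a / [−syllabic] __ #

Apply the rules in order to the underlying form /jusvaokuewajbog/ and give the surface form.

juzvaoxuewajboga

Rule 1 (intervocalic spirantization): /k/ is a stop between vowels /o/ and /u/, so it spirantizes to the fricative [x]. /jusvaokuewajbog/ → jusvaoxuewajbog.
Rule 2 (regressive voicing assimilation): /s/ precedes the voiced obstruent /v/, so it voices to [z] by assimilation. /jusvaoxuewajbog/ → juzvaoxuewajbog.
Rule 3 (final a-epenthesis): the form ends in the consonant /g/, so [a] is inserted word-finally. /juzvaoxuewajbog/ → juzvaoxuewajboga.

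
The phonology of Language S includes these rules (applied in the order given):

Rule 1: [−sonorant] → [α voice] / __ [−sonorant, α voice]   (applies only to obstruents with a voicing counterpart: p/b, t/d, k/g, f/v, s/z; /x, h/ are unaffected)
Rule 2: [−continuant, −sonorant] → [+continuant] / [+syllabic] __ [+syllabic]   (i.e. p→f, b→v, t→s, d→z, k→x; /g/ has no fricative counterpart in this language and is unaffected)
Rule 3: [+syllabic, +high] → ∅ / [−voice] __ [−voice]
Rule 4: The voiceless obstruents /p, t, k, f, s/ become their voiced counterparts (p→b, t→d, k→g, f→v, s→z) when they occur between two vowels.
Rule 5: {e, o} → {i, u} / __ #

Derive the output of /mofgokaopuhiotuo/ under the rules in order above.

Rule 1 (regressive voicing assimilation): /f/ precedes the voiced obstruent /g/, so it voices to [v] by assimilation. /mofgokaopuhiotuo/ → movgokaopuhiotuo.
Rule 2 (intervocalic spirantization): /k/ is a stop between vowels /o/ and /a/, so it spirantizes to the fricative [x]. /p/ is a stop between vowels /o/ and /u/, so it spirantizes to the fricative [f]. /t/ is a stop between vowels /o/ and /u/, so it spirantizes to the fricative [s]. /movgokaopuhiotuo/ → movgoxaofuhiosuo.
Rule 3 (high vowel syncope): /u/ is a high vowel flanked by voiceless consonants /f/ and /h/, so it deletes. /movgoxaofuhiosuo/ → movgoxaofhiosuo.
Rule 4 (intervocalic voicing): /s/ is a voiceless obstruent between vowels /o/ and /u/, so it voices to [z]. /movgoxaofhiosuo/ → movgoxaofhiozuo.
Rule 5 (final vowel raising): /o/ is a mid vowel in word-final position, so it raises to [u]. /movgoxaofhiozuo/ → movgoxaofhiozuu.

movgoxaofhiozuu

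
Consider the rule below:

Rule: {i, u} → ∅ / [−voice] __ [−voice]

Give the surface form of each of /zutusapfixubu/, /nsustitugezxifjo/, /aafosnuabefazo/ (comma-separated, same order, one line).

zutsapfxubu, nssttugezxfjo, aafosnuabefazo

/zutusapfixubu/: /u/ is a high vowel flanked by voiceless consonants /t/ and /s/, so it deletes. /i/ is a high vowel flanked by voiceless consonants /f/ and /x/, so it deletes. → [zutsapfxubu].
/nsustitugezxifjo/: /u/ is a high vowel flanked by voiceless consonants /s/ and /s/, so it deletes. /i/ is a high vowel flanked by voiceless consonants /t/ and /t/, so it deletes. /i/ is a high vowel flanked by voiceless consonants /x/ and /f/, so it deletes. → [nssttugezxfjo].
/aafosnuabefazo/: the rule's environment is not met; surfaces unchanged as [aafosnuabefazo].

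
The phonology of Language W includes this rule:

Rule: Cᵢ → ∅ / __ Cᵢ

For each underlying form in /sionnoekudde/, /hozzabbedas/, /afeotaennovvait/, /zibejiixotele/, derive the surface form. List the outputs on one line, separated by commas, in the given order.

/sionnoekudde/: /nn/ is a geminate; the first /n/ deletes. /dd/ is a geminate; the first /d/ deletes. → [sionoekude].
/hozzabbedas/: /zz/ is a geminate; the first /z/ deletes. /bb/ is a geminate; the first /b/ deletes. → [hozabedas].
/afeotaennovvait/: /nn/ is a geminate; the first /n/ deletes. /vv/ is a geminate; the first /v/ deletes. → [afeotaenovait].
/zibejiixotele/: the rule's environment is not met; surfaces unchanged as [zibejiixotele].

sionoekude, hozabedas, afeotaenovait, zibejiixotele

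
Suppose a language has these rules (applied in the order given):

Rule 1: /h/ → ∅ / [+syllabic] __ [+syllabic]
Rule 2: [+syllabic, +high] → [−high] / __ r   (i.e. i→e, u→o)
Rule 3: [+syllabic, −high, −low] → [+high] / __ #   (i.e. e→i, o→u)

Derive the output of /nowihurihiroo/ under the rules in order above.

nowiorierou

Rule 1 (intervocalic h-deletion): /h/ occurs between vowels /i/ and /u/, so it deletes. /h/ occurs between vowels /i/ and /i/, so it deletes. /nowihurihiroo/ → nowiuriiroo.
Rule 2 (pre-rhotic lowering): /u/ is a high vowel immediately before /r/, so it lowers to [o]. /i/ is a high vowel immediately before /r/, so it lowers to [e]. /nowiuriiroo/ → nowiorieroo.
Rule 3 (final vowel raising): /o/ is a mid vowel in word-final position, so it raises to [u]. /nowiorieroo/ → nowiorierou.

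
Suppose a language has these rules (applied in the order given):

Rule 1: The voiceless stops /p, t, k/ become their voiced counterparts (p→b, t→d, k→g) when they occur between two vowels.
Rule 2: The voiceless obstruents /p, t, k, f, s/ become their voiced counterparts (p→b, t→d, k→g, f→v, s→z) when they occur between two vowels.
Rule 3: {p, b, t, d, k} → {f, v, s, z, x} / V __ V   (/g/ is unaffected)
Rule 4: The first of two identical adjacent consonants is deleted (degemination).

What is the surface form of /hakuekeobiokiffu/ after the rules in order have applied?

Rule 1 (intervocalic voicing): /k/ is a voiceless stop between vowels /a/ and /u/, so it voices to [g]. /k/ is a voiceless stop between vowels /e/ and /e/, so it voices to [g]. /k/ is a voiceless stop between vowels /o/ and /i/, so it voices to [g]. /hakuekeobiokiffu/ → haguegeobiogiffu.
Rule 2 (intervocalic voicing): no segment meets the environment; /haguegeobiogiffu/ is unchanged.
Rule 3 (intervocalic spirantization): /b/ is a stop between vowels /o/ and /i/, so it spirantizes to the fricative [v]. /haguegeobiogiffu/ → haguegeoviogiffu.
Rule 4 (degemination): /ff/ is a geminate; the first /f/ deletes. /haguegeoviogiffu/ → haguegeoviogifu.

haguegeoviogifu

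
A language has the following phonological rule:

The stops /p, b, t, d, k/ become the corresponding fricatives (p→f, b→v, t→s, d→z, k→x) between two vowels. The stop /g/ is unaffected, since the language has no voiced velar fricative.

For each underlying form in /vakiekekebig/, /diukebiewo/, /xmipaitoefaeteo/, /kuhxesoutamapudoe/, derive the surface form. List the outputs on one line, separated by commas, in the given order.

/vakiekekebig/: /k/ is a stop between vowels /a/ and /i/, so it spirantizes to the fricative [x]. /k/ is a stop between vowels /e/ and /e/, so it spirantizes to the fricative [x]. /k/ is a stop between vowels /e/ and /e/, so it spirantizes to the fricative [x]. /b/ is a stop between vowels /e/ and /i/, so it spirantizes to the fricative [v]. → [vaxiexexevig].
/diukebiewo/: /k/ is a stop between vowels /u/ and /e/, so it spirantizes to the fricative [x]. /b/ is a stop between vowels /e/ and /i/, so it spirantizes to the fricative [v]. → [diuxeviewo].
/xmipaitoefaeteo/: /p/ is a stop between vowels /i/ and /a/, so it spirantizes to the fricative [f]. /t/ is a stop between vowels /i/ and /o/, so it spirantizes to the fricative [s]. /t/ is a stop between vowels /e/ and /e/, so it spirantizes to the fricative [s]. → [xmifaisoefaeseo].
/kuhxesoutamapudoe/: /t/ is a stop between vowels /u/ and /a/, so it spirantizes to the fricative [s]. /p/ is a stop between vowels /a/ and /u/, so it spirantizes to the fricative [f]. /d/ is a stop between vowels /u/ and /o/, so it spirantizes to the fricative [z]. → [kuhxesousamafuzoe].

vaxiexexevig, diuxeviewo, xmifaisoefaeseo, kuhxesousamafuzoe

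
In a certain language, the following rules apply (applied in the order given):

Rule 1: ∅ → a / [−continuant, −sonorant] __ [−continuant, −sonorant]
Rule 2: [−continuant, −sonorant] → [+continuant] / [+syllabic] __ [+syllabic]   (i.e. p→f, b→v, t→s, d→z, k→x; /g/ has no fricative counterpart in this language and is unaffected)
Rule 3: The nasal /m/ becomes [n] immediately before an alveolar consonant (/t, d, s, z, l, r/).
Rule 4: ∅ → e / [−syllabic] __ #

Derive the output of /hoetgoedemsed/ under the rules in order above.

hoesagoezensede

Rule 1 (stop-cluster a-epenthesis): /t/ and /g/ form a stop–stop cluster, so [a] is inserted between them. /hoetgoedemsed/ → hoetagoedemsed.
Rule 2 (intervocalic spirantization): /t/ is a stop between vowels /e/ and /a/, so it spirantizes to the fricative [s]. /d/ is a stop between vowels /e/ and /e/, so it spirantizes to the fricative [z]. /hoetagoedemsed/ → hoesagoezemsed.
Rule 3 (nasal place assimilation): /m/ precedes the alveolar consonant /s/, so it assimilates in place to [n]. /hoesagoezemsed/ → hoesagoezensed.
Rule 4 (final e-epenthesis): the form ends in the consonant /d/, so [e] is inserted word-finally. /hoesagoezensed/ → hoesagoezensede.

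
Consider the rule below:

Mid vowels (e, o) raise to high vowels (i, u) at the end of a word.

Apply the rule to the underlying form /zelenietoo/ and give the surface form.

zelenietou

/o/ is a mid vowel in word-final position, so it raises to [u].
Surface form: [zelenietou].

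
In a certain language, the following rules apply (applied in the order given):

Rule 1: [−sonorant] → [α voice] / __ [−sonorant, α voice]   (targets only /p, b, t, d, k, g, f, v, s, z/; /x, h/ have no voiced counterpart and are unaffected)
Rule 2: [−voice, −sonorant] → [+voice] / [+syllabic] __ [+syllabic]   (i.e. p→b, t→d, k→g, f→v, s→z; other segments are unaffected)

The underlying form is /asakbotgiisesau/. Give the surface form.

azagbodgiizezau

Rule 1 (regressive voicing assimilation): /k/ precedes the voiced obstruent /b/, so it voices to [g] by assimilation. /t/ precedes the voiced obstruent /g/, so it voices to [d] by assimilation. /asakbotgiisesau/ → asagbodgiisesau.
Rule 2 (intervocalic voicing): /s/ is a voiceless obstruent between vowels /a/ and /a/, so it voices to [z]. /s/ is a voiceless obstruent between vowels /i/ and /e/, so it voices to [z]. /s/ is a voiceless obstruent between vowels /e/ and /a/, so it voices to [z]. /asagbodgiisesau/ → azagbodgiizezau.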